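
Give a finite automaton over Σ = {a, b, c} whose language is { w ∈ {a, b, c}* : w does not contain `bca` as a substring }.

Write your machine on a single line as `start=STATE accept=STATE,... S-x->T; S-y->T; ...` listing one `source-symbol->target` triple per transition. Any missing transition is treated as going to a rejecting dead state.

start=s0; accept=s0,s1,s2; s0-a->s0; s0-b->s1; s0-c->s0; s1-a->s0; s1-b->s1; s1-c->s2; s2-a->s3; s2-b->s1; s2-c->s0; s3-a->s3; s3-b->s3; s3-c->s3

Track partial matches of the forbidden pattern `bca`. State s3 is a dead state reached once `bca` has occurred; every other state accepts. s0 means no part of `bca` is currently matched.
A 4-state machine:
        a   b   c  
>* s0   s0  s1  s0 
 * s1   s0  s1  s2 
 * s2   s3  s1  s0 
   s3   s3  s3  s3 
(> = start, * = accepting)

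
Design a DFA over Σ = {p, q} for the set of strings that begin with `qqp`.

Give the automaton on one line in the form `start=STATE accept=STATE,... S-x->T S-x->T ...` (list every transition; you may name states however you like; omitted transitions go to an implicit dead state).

start=S0 accept=S3 S0-p->S4 S0-q->S1 S1-p->S4 S1-q->S2 S2-p->S3 S2-q->S4 S3-p->S3 S3-q->S3 S4-p->S4 S4-q->S4

Check the first 3 symbols one by one: S0 through S2 record how many have matched `qqp` so far; any wrong symbol goes to the dead state S4. After all 3 match we enter the accepting sink S3.
5 states suffice.
        p   q  
>  S0   S4  S1 
   S1   S4  S2 
   S2   S3  S4 
 * S3   S3  S3 
   S4   S4  S4 
(> = start, * = accepting)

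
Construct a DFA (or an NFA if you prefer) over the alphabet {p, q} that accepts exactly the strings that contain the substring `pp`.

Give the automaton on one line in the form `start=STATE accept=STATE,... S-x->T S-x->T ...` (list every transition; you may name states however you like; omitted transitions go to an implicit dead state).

start=A accept=C A-p->B A-q->A B-p->C B-q->A C-p->C C-q->C

States A..B record the length of the longest prefix of `pp` that matches the current input suffix. Reaching C means `pp` has been seen, and we stay there forever. Accept from C.
3 states suffice.
       p  q 
>  A   B  A 
   B   C  A 
 * C   C  C 
(> = start, * = accepting)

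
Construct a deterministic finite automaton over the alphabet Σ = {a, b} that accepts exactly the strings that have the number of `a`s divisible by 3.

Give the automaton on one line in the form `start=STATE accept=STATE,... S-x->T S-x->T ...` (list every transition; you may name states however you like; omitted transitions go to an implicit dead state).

start=S0 accept=S0 S0-a->S1 S0-b->S0 S1-a->S2 S1-b->S1 S2-a->S0 S2-b->S2

Keep the running count of `a`s modulo 3: each `a` advances along the cycle S0 → S1 → S2 → S0 while other symbols loop. Accept at S0.
3 states suffice.
        a   b  
>* S0   S1  S0 
   S1   S2  S1 
   S2   S0  S2 
(> = start, * = accepting)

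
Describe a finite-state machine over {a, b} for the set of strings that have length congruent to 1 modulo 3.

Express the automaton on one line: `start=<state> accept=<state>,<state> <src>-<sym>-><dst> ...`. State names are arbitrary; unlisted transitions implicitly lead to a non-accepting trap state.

start=q0 accept=q1 q0-a->q1 q0-b->q1 q1-a->q2 q1-b->q2 q2-a->q0 q2-b->q0

Count input length modulo 3: every symbol advances one step around the cycle q0 → q1 → q2 → q0. Accept at q1.
With 3 states:
        a   b  
>  q0   q1  q1 
 * q1   q2  q2 
   q2   q0  q0 
(> = start, * = accepting)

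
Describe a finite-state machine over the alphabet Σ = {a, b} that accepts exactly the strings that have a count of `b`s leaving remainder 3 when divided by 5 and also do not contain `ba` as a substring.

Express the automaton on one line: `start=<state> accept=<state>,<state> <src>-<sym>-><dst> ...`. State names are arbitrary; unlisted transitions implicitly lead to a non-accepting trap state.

start=s0 accept=s5 s0-a->s0 s0-b->s1 s1-a->s2 s1-b->s3 s2-a->s2 s2-b->s4 s3-a->s4 s3-b->s5 s4-a->s4 s4-b->s6 s5-a->s6 s5-b->s7 s6-a->s6 s6-b->s8 s7-a->s8 s7-b->s9 s8-a->s8 s8-b->s10 s9-a->s10 s9-b->s1 s10-a->s10 s10-b->s2

Run two small machines in parallel and take their product. One (5 states) tracks the count of `b`s modulo 5; the other (3 states) tracks partial matches of the forbidden pattern `ba`. Each combined state is a pair, one component from each; accept when both components accept.
          a    b  
>  s0     s0   s1 
   s1     s2   s3 
   s2     s2   s4 
   s3     s4   s5 
   s4     s4   s6 
 * s5     s6   s7 
   s6     s6   s8 
   s7     s8   s9 
   s8     s8  s10 
   s9    s10   s1 
   s10   s10   s2 
(> = start, * = accepting)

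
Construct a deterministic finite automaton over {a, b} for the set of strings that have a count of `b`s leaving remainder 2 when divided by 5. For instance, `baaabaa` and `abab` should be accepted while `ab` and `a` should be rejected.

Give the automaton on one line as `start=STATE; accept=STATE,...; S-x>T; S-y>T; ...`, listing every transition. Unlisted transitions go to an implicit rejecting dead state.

Keep the running count of `b`s modulo 5: each `b` advances along the cycle q0 → q1 → q2 → q3 → q4 → q0 while other symbols loop. Accept at q2.
A 5-state machine:
        a   b  
>  q0   q0  q1 
   q1   q1  q2 
 * q2   q2  q3 
   q3   q3  q4 
   q4   q4  q0 
(> = start, * = accepting)

start=q0; accept=q2; q0-a>q0; q0-b>q1; q1-a>q1; q1-b>q2; q2-a>q2; q2-b>q3; q3-a>q3; q3-b>q4; q4-a>q4; q4-b>q0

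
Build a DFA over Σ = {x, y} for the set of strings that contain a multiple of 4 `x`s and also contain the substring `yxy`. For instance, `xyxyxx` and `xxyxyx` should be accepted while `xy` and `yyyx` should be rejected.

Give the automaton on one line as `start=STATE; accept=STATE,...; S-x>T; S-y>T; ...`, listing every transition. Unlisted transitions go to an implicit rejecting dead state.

start=q0; accept=q15; q0-x>q1; q0-y>q2; q1-x>q3; q1-y>q4; q2-x>q5; q2-y>q2; q3-x>q6; q3-y>q7; q4-x>q8; q4-y>q4; q5-x>q3; q5-y>q9; q6-x>q0; q6-y>q10; q7-x>q11; q7-y>q7; q8-x>q6; q8-y>q12; q9-x>q12; q9-y>q9; q10-x>q13; q10-y>q10; q11-x>q0; q11-y>q14; q12-x>q14; q12-y>q12; q13-x>q1; q13-y>q15; q14-x>q15; q14-y>q14; q15-x>q9; q15-y>q15

Run two small machines in parallel and take their product. The first has 4 states tracking the count of `x`s modulo 4; the second has 4 states tracking whether and how much of `yxy` has been seen. A product state is a pair (one from each), accepting exactly when both do.
16 states suffice.
          x    y  
>  q0     q1   q2 
   q1     q3   q4 
   q2     q5   q2 
   q3     q6   q7 
   q4     q8   q4 
   q5     q3   q9 
   q6     q0  q10 
   q7    q11   q7 
   q8     q6  q12 
   q9    q12   q9 
   q10   q13  q10 
   q11    q0  q14 
   q12   q14  q12 
   q13    q1  q15 
   q14   q15  q14 
 * q15    q9  q15 
(> = start, * = accepting)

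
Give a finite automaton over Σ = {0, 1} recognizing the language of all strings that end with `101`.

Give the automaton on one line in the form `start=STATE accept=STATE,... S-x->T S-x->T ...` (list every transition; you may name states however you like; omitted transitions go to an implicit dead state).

Remember how much of `101` the current input suffix matches. State A means no match yet; B means the last symbol is `1`; C means the last 2 symbols are `10`; D means the last 3 symbols are `101`. Only D accepts. On a mismatch, fall back to the longest proper suffix that is still a prefix of `101`.
       0  1 
>  A   A  B 
   B   C  B 
   C   A  D 
 * D   C  B 
(> = start, * = accepting)

start=A accept=D A-0->A A-1->B B-0->C B-1->B C-0->A C-1->D D-0->C D-1->B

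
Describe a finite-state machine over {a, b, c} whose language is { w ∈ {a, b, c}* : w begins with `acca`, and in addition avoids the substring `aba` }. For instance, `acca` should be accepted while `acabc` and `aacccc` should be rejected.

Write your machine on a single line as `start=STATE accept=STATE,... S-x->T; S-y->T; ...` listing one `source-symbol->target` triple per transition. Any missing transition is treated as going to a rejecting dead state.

start=q0; accept=q5,q6,q7; q0-a->q1; q0-b->q2; q0-c->q2; q1-a->q2; q1-b->q2; q1-c->q3; q2-a->q2; q2-b->q2; q2-c->q2; q3-a->q2; q3-b->q2; q3-c->q4; q4-a->q5; q4-b->q2; q4-c->q2; q5-a->q5; q5-b->q6; q5-c->q7; q6-a->q2; q6-b->q7; q6-c->q7; q7-a->q5; q7-b->q7; q7-c->q7

Handle the two conditions separately and then intersect. One (6 states) tracks whether the input so far still matches the prefix `acca`; the other (4 states) tracks partial matches of the forbidden pattern `aba`. Each combined state is a pair, one component from each; accept when both components accept. After merging equivalent states the machine shrinks.
        a   b   c  
>  q0   q1  q2  q2 
   q1   q2  q2  q3 
   q2   q2  q2  q2 
   q3   q2  q2  q4 
   q4   q5  q2  q2 
 * q5   q5  q6  q7 
 * q6   q2  q7  q7 
 * q7   q5  q7  q7 
(> = start, * = accepting)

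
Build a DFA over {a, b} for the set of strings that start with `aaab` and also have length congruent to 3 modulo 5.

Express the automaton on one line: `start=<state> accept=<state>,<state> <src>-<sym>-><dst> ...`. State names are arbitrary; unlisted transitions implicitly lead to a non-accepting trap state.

Handle the two conditions separately and then intersect. The first has 6 states tracking whether the input so far still matches the prefix `aaab`; the second has 5 states tracking the input length modulo 5. A product state is a pair (one from each), accepting exactly when both do.
A 14-state machine:
          a    b  
>  s0     s1   s2 
   s1     s3   s4 
   s2     s4   s4 
   s3     s5   s6 
   s4     s6   s6 
   s5     s7   s8 
   s6     s7   s7 
   s7     s9   s9 
   s8    s10  s10 
   s9     s2   s2 
   s10   s11  s11 
   s11   s12  s12 
   s12   s13  s13 
 * s13    s8   s8 
(> = start, * = accepting)

start=s0 accept=s13 s0-a->s1 s0-b->s2 s1-a->s3 s1-b->s4 s2-a->s4 s2-b->s4 s3-a->s5 s3-b->s6 s4-a->s6 s4-b->s6 s5-a->s7 s5-b->s8 s6-a->s7 s6-b->s7 s7-a->s9 s7-b->s9 s8-a->s10 s8-b->s10 s9-a->s2 s9-b->s2 s10-a->s11 s10-b->s11 s11-a->s12 s11-b->s12 s12-a->s13 s12-b->s13 s13-a->s8 s13-b->s8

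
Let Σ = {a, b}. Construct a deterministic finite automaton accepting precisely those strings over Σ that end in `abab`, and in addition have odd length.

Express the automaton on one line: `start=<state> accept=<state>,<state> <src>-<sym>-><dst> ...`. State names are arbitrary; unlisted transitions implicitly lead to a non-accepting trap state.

start=s0 accept=s5 s0-a->s1 s0-b->s1 s1-a->s2 s1-b->s0 s2-a->s1 s2-b->s3 s3-a->s4 s3-b->s0 s4-a->s1 s4-b->s5 s5-a->s4 s5-b->s0

Run two small machines in parallel and take their product. One (5 states) tracks how much of the suffix `abab` has currently been matched; the other (2 states) tracks the input length modulo 2. Each combined state is a pair, one component from each; accept when both components accept. Equivalent product states are then merged.
        a   b  
>  s0   s1  s1 
   s1   s2  s0 
   s2   s1  s3 
   s3   s4  s0 
   s4   s1  s5 
 * s5   s4  s0 
(> = start, * = accepting)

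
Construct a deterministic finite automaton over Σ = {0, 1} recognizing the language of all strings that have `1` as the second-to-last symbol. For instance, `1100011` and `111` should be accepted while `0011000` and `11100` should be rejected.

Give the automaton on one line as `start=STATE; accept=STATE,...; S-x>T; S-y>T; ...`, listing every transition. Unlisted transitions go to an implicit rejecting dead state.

Because acceptance depends on a position counted from the end, the machine has to buffer the most recent 2 symbols. Make each state the string of the last up-to-2 symbols read; on input `x` shift the window left and append `x`. Accept when the buffered window has length 2 and begins with `1`.
A 7-state machine:
        0   1  
>  S0   S1  S2 
   S1   S3  S4 
   S2   S5  S6 
   S3   S3  S4 
   S4   S5  S6 
 * S5   S3  S4 
 * S6   S5  S6 
(> = start, * = accepting)

start=S0; accept=S5,S6; S0-0>S1; S0-1>S2; S1-0>S3; S1-1>S4; S2-0>S5; S2-1>S6; S3-0>S3; S3-1>S4; S4-0>S5; S4-1>S6; S5-0>S3; S5-1>S4; S6-0>S5; S6-1>S6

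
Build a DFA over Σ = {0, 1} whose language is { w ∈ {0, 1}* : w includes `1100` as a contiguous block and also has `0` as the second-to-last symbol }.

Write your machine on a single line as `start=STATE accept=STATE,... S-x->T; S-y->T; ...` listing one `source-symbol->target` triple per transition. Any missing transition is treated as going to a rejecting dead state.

Handle the two conditions separately and then intersect. The first has 5 states tracking whether and how much of `1100` has been seen; the second has 7 states tracking the last 2 symbols read. A product state is a pair (one from each), accepting exactly when both do.
With 12 states:
       0  1 
>  A   B  C 
   B   D  E 
   C   F  G 
   D   D  E 
   E   F  G 
   F   D  E 
   G   H  G 
   H   I  E 
 * I   I  J 
 * J   K  L 
   K   I  J 
   L   K  L 
(> = start, * = accepting)

start=A; accept=I,J; A-0->B; A-1->C; B-0->D; B-1->E; C-0->F; C-1->G; D-0->D; D-1->E; E-0->F; E-1->G; F-0->D; F-1->E; G-0->H; G-1->G; H-0->I; H-1->E; I-0->I; I-1->J; J-0->K; J-1->L; K-0->I; K-1->J; L-0->K; L-1->L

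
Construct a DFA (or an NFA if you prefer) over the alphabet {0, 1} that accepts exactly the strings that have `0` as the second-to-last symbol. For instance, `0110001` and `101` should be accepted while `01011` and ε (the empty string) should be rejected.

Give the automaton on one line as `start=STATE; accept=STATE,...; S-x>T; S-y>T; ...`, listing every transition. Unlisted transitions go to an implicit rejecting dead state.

start=q0; accept=q3,q4; q0-0>q1; q0-1>q2; q1-0>q3; q1-1>q4; q2-0>q5; q2-1>q6; q3-0>q3; q3-1>q4; q4-0>q5; q4-1>q6; q5-0>q3; q5-1>q4; q6-0>q5; q6-1>q6

A DFA must remember the last 2 symbols (since which symbol is second-to-last isn't known until the input ends). Use one state per possible window of the last ≤2 symbols; accept from those whose window starts with `0`.
With 7 states:
        0   1  
>  q0   q1  q2 
   q1   q3  q4 
   q2   q5  q6 
 * q3   q3  q4 
 * q4   q5  q6 
   q5   q3  q4 
   q6   q5  q6 
(> = start, * = accepting)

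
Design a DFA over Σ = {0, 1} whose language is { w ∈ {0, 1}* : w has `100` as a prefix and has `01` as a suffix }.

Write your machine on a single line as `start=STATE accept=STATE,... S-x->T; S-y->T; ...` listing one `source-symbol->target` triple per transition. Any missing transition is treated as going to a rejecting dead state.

start=q0; accept=q5; q0-0->q1; q0-1->q2; q1-0->q1; q1-1->q1; q2-0->q3; q2-1->q1; q3-0->q4; q3-1->q1; q4-0->q4; q4-1->q5; q5-0->q4; q5-1->q6; q6-0->q4; q6-1->q6

Run two small machines in parallel and take their product. The first has 5 states tracking whether the input so far still matches the prefix `100`; the second has 3 states tracking how much of the suffix `01` has currently been matched. A product state is a pair (one from each), accepting exactly when both do. After merging equivalent states the machine shrinks.
A 7-state machine:
        0   1  
>  q0   q1  q2 
   q1   q1  q1 
   q2   q3  q1 
   q3   q4  q1 
   q4   q4  q5 
 * q5   q4  q6 
   q6   q4  q6 
(> = start, * = accepting)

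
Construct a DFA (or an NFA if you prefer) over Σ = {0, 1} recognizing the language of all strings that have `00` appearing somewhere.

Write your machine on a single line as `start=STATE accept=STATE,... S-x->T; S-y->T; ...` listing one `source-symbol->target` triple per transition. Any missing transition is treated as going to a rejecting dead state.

Track how much of `00` has been matched so far: state A is no progress, C is the absorbing accept state reached once `00` has occurred. Intermediate states record partial matches; on a mismatch, fall back to the longest reusable overlap.
With 3 states:
       0  1 
>  A   B  A 
   B   C  A 
 * C   C  C 
(> = start, * = accepting)

start=A; accept=C; A-0->B; A-1->A; B-0->C; B-1->A; C-0->C; C-1->C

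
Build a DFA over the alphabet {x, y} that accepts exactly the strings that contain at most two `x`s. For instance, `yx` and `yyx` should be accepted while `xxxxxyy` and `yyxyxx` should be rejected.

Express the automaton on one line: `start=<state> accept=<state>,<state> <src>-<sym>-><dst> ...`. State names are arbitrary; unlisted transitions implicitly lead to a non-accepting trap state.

start=s0 accept=s0,s1,s2 s0-x->s1 s0-y->s0 s1-x->s2 s1-y->s1 s2-x->s3 s2-y->s2 s3-x->s3 s3-y->s3

Count `x`s, saturating at 3: states s0 through s2 mean 0 through 2 `x`s seen; s3 means more than 2. Each `x` increments (capped at s3); other symbols loop. Accept from {s0, s1, s2}.
4 states suffice.
        x   y  
>* s0   s1  s0 
 * s1   s2  s1 
 * s2   s3  s2 
   s3   s3  s3 
(> = start, * = accepting)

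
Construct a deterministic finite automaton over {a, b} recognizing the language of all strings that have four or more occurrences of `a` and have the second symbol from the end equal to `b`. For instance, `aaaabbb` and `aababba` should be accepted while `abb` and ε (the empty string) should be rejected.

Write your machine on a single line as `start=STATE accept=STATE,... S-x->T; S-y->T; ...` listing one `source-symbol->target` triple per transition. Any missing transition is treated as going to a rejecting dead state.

Run two small machines in parallel and take their product. One (6 states) tracks the count of `a`s, saturating at 5; the other (7 states) tracks the last 2 symbols read. Each combined state is a pair, one component from each; accept when both components accept. Equivalent product states are then merged.
        a   b  
>  q0   q1  q0 
   q1   q2  q1 
   q2   q3  q2 
   q3   q4  q5 
   q4   q4  q6 
   q5   q7  q5 
   q6   q7  q8 
 * q7   q4  q6 
 * q8   q7  q8 
(> = start, * = accepting)

start=q0; accept=q7,q8; q0-a->q1; q0-b->q0; q1-a->q2; q1-b->q1; q2-a->q3; q2-b->q2; q3-a->q4; q3-b->q5; q4-a->q4; q4-b->q6; q5-a->q7; q5-b->q5; q6-a->q7; q6-b->q8; q7-a->q4; q7-b->q6; q8-a->q7; q8-b->q8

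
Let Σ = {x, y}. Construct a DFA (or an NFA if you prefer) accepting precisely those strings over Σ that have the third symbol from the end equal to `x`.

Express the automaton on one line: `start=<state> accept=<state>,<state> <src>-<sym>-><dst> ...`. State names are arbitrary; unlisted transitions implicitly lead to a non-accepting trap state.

start=S0 accept=S7,S8,S9,S10 S0-x->S1 S0-y->S2 S1-x->S3 S1-y->S4 S2-x->S5 S2-y->S6 S3-x->S7 S3-y->S8 S4-x->S9 S4-y->S10 S5-x->S11 S5-y->S12 S6-x->S13 S6-y->S14 S7-x->S7 S7-y->S8 S8-x->S9 S8-y->S10 S9-x->S11 S9-y->S12 S10-x->S13 S10-y->S14 S11-x->S7 S11-y->S8 S12-x->S9 S12-y->S10 S13-x->S11 S13-y->S12 S14-x->S13 S14-y->S14

A DFA must remember the last 3 symbols (since which symbol is third-to-last isn't known until the input ends). Use one state per possible window of the last ≤3 symbols; accept from those whose window starts with `x`.
15 states suffice.
          x    y  
>  S0     S1   S2 
   S1     S3   S4 
   S2     S5   S6 
   S3     S7   S8 
   S4     S9  S10 
   S5    S11  S12 
   S6    S13  S14 
 * S7     S7   S8 
 * S8     S9  S10 
 * S9    S11  S12 
 * S10   S13  S14 
   S11    S7   S8 
   S12    S9  S10 
   S13   S11  S12 
   S14   S13  S14 
(> = start, * = accepting)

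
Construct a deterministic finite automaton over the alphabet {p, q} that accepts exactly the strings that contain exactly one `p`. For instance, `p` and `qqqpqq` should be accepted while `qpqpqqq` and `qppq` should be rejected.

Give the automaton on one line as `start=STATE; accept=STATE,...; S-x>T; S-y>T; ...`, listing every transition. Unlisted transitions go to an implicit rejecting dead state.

Count `p`s, saturating at 2: state s0 means no `p` yet, s1 means one `p` seen, s2 means more than one. Each `p` increments (capped at s2); other symbols loop. Accept from {s1}.
A 3-state machine:
        p   q  
>  s0   s1  s0 
 * s1   s2  s1 
   s2   s2  s2 
(> = start, * = accepting)

start=s0; accept=s1; s0-p>s1; s0-q>s0; s1-p>s2; s1-q>s1; s2-p>s2; s2-q>s2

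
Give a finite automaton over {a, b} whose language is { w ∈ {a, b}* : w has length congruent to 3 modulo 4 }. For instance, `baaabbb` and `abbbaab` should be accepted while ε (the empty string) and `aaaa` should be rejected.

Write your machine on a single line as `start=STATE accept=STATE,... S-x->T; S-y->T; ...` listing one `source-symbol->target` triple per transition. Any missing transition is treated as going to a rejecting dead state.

start=q0; accept=q3; q0-a->q1; q0-b->q1; q1-a->q2; q1-b->q2; q2-a->q3; q2-b->q3; q3-a->q0; q3-b->q0

Only the length mod 4 matters, so use a 4-cycle: from any state, every input symbol moves to the next state, wrapping q3 back to q0. Mark q3 accepting.
        a   b  
>  q0   q1  q1 
   q1   q2  q2 
   q2   q3  q3 
 * q3   q0  q0 
(> = start, * = accepting)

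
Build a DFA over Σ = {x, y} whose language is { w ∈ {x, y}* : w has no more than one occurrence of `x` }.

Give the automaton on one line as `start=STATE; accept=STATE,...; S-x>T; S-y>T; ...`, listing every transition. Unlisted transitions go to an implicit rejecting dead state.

Count `x`s, saturating at 2: state q0 means no `x` yet, q1 means one `x` seen, q2 means more than one. Each `x` increments (capped at q2); other symbols loop. Accept from {q0, q1}.
With 3 states:
        x   y  
>* q0   q1  q0 
 * q1   q2  q1 
   q2   q2  q2 
(> = start, * = accepting)

start=q0; accept=q0,q1; q0-x>q1; q0-y>q0; q1-x>q2; q1-y>q1; q2-x>q2; q2-y>q2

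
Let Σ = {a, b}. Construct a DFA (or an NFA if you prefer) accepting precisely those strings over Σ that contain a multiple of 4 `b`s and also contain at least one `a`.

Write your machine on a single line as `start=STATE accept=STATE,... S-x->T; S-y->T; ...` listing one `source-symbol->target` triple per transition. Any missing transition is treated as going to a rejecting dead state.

start=q0; accept=q1; q0-a->q1; q0-b->q2; q1-a->q1; q1-b->q3; q2-a->q3; q2-b->q4; q3-a->q3; q3-b->q5; q4-a->q5; q4-b->q6; q5-a->q5; q5-b->q7; q6-a->q7; q6-b->q0; q7-a->q7; q7-b->q1

Handle the two conditions separately and then intersect. One (4 states) tracks the count of `b`s modulo 4; the other (3 states) tracks the count of `a`s, saturating at 2. Each combined state is a pair, one component from each; accept when both components accept. Minimizing collapses redundant product states.
8 states suffice.
        a   b  
>  q0   q1  q2 
 * q1   q1  q3 
   q2   q3  q4 
   q3   q3  q5 
   q4   q5  q6 
   q5   q5  q7 
   q6   q7  q0 
   q7   q7  q1 
(> = start, * = accepting)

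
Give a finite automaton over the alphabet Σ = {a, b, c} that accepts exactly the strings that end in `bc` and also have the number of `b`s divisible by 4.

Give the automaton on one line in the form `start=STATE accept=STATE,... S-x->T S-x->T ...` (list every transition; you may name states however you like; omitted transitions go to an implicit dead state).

start=s0 accept=s11 s0-a->s0 s0-b->s1 s0-c->s0 s1-a->s2 s1-b->s3 s1-c->s4 s2-a->s2 s2-b->s3 s2-c->s2 s3-a->s5 s3-b->s6 s3-c->s7 s4-a->s2 s4-b->s3 s4-c->s2 s5-a->s5 s5-b->s6 s5-c->s5 s6-a->s8 s6-b->s9 s6-c->s10 s7-a->s5 s7-b->s6 s7-c->s5 s8-a->s8 s8-b->s9 s8-c->s8 s9-a->s0 s9-b->s1 s9-c->s11 s10-a->s8 s10-b->s9 s10-c->s8 s11-a->s0 s11-b->s1 s11-c->s0

Run two small machines in parallel and take their product. One (3 states) tracks how much of the suffix `bc` has currently been matched; the other (4 states) tracks the count of `b`s modulo 4. Each combined state is a pair, one component from each; accept when both components accept.
With 12 states:
          a    b    c  
>  s0     s0   s1   s0 
   s1     s2   s3   s4 
   s2     s2   s3   s2 
   s3     s5   s6   s7 
   s4     s2   s3   s2 
   s5     s5   s6   s5 
   s6     s8   s9  s10 
   s7     s5   s6   s5 
   s8     s8   s9   s8 
   s9     s0   s1  s11 
   s10    s8   s9   s8 
 * s11    s0   s1   s0 
(> = start, * = accepting)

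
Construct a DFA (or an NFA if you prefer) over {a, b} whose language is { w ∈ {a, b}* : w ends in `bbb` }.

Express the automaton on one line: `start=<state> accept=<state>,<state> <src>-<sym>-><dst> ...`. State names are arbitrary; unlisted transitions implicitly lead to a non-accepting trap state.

Remember how much of `bbb` the current input suffix matches. State s0 means no match yet; s1 means the last symbol is `b`; s2 means the last 2 symbols are `bb`; s3 means the last 3 symbols are `bbb`. Only s3 accepts. On a mismatch, fall back to the longest proper suffix that is still a prefix of `bbb`.
4 states suffice.
        a   b  
>  s0   s0  s1 
   s1   s0  s2 
   s2   s0  s3 
 * s3   s0  s3 
(> = start, * = accepting)

start=s0 accept=s3 s0-a->s0 s0-b->s1 s1-a->s0 s1-b->s2 s2-a->s0 s2-b->s3 s3-a->s0 s3-b->s3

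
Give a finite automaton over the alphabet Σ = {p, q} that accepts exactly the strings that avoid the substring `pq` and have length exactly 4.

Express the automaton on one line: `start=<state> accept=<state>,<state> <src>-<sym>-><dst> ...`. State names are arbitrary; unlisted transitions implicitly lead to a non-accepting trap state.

start=A accept=I A-p->B A-q->C B-p->D B-q->E C-p->D C-q->F D-p->G D-q->E E-p->E E-q->E F-p->G F-q->H G-p->I G-q->E H-p->I H-q->I I-p->E I-q->E

Handle the two conditions separately and then intersect. One (3 states) tracks partial matches of the forbidden pattern `pq`; the other (6 states) tracks the input length, saturating at 5. Each combined state is a pair, one component from each; accept when both components accept. Equivalent product states are then merged.
9 states suffice.
       p  q 
>  A   B  C 
   B   D  E 
   C   D  F 
   D   G  E 
   E   E  E 
   F   G  H 
   G   I  E 
   H   I  I 
 * I   E  E 
(> = start, * = accepting)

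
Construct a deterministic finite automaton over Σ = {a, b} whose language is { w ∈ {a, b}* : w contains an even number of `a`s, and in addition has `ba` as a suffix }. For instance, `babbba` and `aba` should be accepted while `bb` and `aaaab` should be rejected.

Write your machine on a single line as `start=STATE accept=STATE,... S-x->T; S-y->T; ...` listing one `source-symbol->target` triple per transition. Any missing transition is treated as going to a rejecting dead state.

start=q0; accept=q3; q0-a->q1; q0-b->q0; q1-a->q0; q1-b->q2; q2-a->q3; q2-b->q2; q3-a->q1; q3-b->q0

Run two small machines in parallel and take their product. One (2 states) tracks the count of `a`s modulo 2; the other (3 states) tracks how much of the suffix `ba` has currently been matched. Each combined state is a pair, one component from each; accept when both components accept. Minimizing collapses redundant product states.
With 4 states:
        a   b  
>  q0   q1  q0 
   q1   q0  q2 
   q2   q3  q2 
 * q3   q1  q0 
(> = start, * = accepting)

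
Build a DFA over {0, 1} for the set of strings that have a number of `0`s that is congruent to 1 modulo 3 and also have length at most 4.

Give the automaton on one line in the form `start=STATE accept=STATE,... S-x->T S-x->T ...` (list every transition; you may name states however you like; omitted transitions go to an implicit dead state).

Handle the two conditions separately and then intersect. The first has 3 states tracking the count of `0`s modulo 3; the second has 6 states tracking the input length, saturating at 5. A product state is a pair (one from each), accepting exactly when both do. Equivalent product states are then merged.
A 10-state machine:
        0   1  
>  s0   s1  s2 
 * s1   s3  s4 
   s2   s4  s5 
   s3   s6  s7 
 * s4   s7  s8 
   s5   s8  s6 
   s6   s9  s7 
   s7   s7  s7 
 * s8   s7  s9 
 * s9   s7  s7 
(> = start, * = accepting)

start=s0 accept=s1,s4,s8,s9 s0-0->s1 s0-1->s2 s1-0->s3 s1-1->s4 s2-0->s4 s2-1->s5 s3-0->s6 s3-1->s7 s4-0->s7 s4-1->s8 s5-0->s8 s5-1->s6 s6-0->s9 s6-1->s7 s7-0->s7 s7-1->s7 s8-0->s7 s8-1->s9 s9-0->s7 s9-1->s7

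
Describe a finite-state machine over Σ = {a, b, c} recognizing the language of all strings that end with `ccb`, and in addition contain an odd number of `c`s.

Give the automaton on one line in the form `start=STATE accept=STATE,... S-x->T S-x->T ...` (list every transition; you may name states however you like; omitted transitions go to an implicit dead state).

Handle the two conditions separately and then intersect. One (4 states) tracks how much of the suffix `ccb` has currently been matched; the other (2 states) tracks the count of `c`s modulo 2. Each combined state is a pair, one component from each; accept when both components accept. Minimizing collapses redundant product states.
        a   b   c  
>  q0   q0  q0  q1 
   q1   q1  q1  q2 
   q2   q0  q0  q3 
   q3   q1  q4  q2 
 * q4   q1  q1  q2 
(> = start, * = accepting)

start=q0 accept=q4 q0-a->q0 q0-b->q0 q0-c->q1 q1-a->q1 q1-b->q1 q1-c->q2 q2-a->q0 q2-b->q0 q2-c->q3 q3-a->q1 q3-b->q4 q3-c->q2 q4-a->q1 q4-b->q1 q4-c->q2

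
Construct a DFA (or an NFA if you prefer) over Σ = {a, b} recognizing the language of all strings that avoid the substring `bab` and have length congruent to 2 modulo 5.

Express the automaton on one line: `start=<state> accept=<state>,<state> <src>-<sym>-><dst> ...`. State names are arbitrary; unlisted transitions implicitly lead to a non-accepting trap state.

start=q0 accept=q3,q4,q5 q0-a->q1 q0-b->q2 q1-a->q3 q1-b->q4 q2-a->q5 q2-b->q4 q3-a->q6 q3-b->q7 q4-a->q8 q4-b->q7 q5-a->q6 q5-b->q9 q6-a->q10 q6-b->q11 q7-a->q12 q7-b->q11 q8-a->q10 q8-b->q9 q9-a->q9 q9-b->q9 q10-a->q0 q10-b->q13 q11-a->q14 q11-b->q13 q12-a->q0 q12-b->q9 q13-a->q15 q13-b->q2 q14-a->q1 q14-b->q9 q15-a->q3 q15-b->q9

Build one automaton per condition and run them in lockstep. One (4 states) tracks partial matches of the forbidden pattern `bab`; the other (5 states) tracks the input length modulo 5. Each combined state is a pair, one component from each; accept when both components accept. Minimizing collapses redundant product states.
          a    b  
>  q0     q1   q2 
   q1     q3   q4 
   q2     q5   q4 
 * q3     q6   q7 
 * q4     q8   q7 
 * q5     q6   q9 
   q6    q10  q11 
   q7    q12  q11 
   q8    q10   q9 
   q9     q9   q9 
   q10    q0  q13 
   q11   q14  q13 
   q12    q0   q9 
   q13   q15   q2 
   q14    q1   q9 
   q15    q3   q9 
(> = start, * = accepting)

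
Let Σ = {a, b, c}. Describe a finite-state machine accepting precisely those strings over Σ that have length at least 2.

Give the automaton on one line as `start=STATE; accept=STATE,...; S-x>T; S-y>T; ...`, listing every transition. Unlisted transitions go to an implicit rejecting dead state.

start=s0; accept=s2,s3; s0-a>s1; s0-b>s1; s0-c>s1; s1-a>s2; s1-b>s2; s1-c>s2; s2-a>s3; s2-b>s3; s2-c>s3; s3-a>s3; s3-b>s3; s3-c>s3

Count input length up to 3: every symbol moves from s0 toward s3, which means 'more than 2' and absorbs. Accept from {s2, s3}.
A 4-state machine:
        a   b   c  
>  s0   s1  s1  s1 
   s1   s2  s2  s2 
 * s2   s3  s3  s3 
 * s3   s3  s3  s3 
(> = start, * = accepting)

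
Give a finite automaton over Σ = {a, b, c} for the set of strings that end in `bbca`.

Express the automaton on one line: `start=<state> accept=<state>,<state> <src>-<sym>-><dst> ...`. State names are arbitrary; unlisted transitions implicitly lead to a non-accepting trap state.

Remember how much of `bbca` the current input suffix matches. State S0 means no match yet; S1 means the last symbol is `b`; S2 means the last 2 symbols are `bb`; S3 means the last 3 symbols are `bbc`; S4 means the last 4 symbols are `bbca`. Only S4 accepts. On a mismatch, fall back to the longest proper suffix that is still a prefix of `bbca`.
        a   b   c  
>  S0   S0  S1  S0 
   S1   S0  S2  S0 
   S2   S0  S2  S3 
   S3   S4  S1  S0 
 * S4   S0  S1  S0 
(> = start, * = accepting)

start=S0 accept=S4 S0-a->S0 S0-b->S1 S0-c->S0 S1-a->S0 S1-b->S2 S1-c->S0 S2-a->S0 S2-b->S2 S2-c->S3 S3-a->S4 S3-b->S1 S3-c->S0 S4-a->S0 S4-b->S1 S4-c->S0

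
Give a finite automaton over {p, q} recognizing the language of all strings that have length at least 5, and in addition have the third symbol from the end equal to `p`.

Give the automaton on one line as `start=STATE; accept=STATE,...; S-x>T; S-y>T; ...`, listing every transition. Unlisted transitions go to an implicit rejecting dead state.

Build one automaton per condition and run them in lockstep. The first has 7 states tracking the input length, saturating at 6; the second has 15 states tracking the last 3 symbols read. A product state is a pair (one from each), accepting exactly when both do. Minimizing collapses redundant product states.
A 10-state machine:
        p   q  
>  s0   s1  s1 
   s1   s2  s2 
   s2   s3  s2 
   s3   s4  s5 
   s4   s6  s7 
   s5   s8  s9 
 * s6   s6  s7 
 * s7   s8  s9 
 * s8   s4  s5 
 * s9   s3  s2 
(> = start, * = accepting)

start=s0; accept=s6,s7,s8,s9; s0-p>s1; s0-q>s1; s1-p>s2; s1-q>s2; s2-p>s3; s2-q>s2; s3-p>s4; s3-q>s5; s4-p>s6; s4-q>s7; s5-p>s8; s5-q>s9; s6-p>s6; s6-q>s7; s7-p>s8; s7-q>s9; s8-p>s4; s8-q>s5; s9-p>s3; s9-q>s2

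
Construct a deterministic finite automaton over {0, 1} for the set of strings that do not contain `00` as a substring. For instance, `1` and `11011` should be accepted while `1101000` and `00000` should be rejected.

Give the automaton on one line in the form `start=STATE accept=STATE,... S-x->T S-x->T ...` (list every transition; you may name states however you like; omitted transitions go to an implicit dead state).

start=s0 accept=s0,s1 s0-0->s1 s0-1->s0 s1-0->s2 s1-1->s0 s2-0->s2 s2-1->s2

This is the complement of 'contains `00`'. Use the same substring-matching states — s0 through s2 holding how much of `00` has just been matched — but flip the accepting set: everything except the trap s2 accepts.
A 3-state machine:
        0   1  
>* s0   s1  s0 
 * s1   s2  s0 
   s2   s2  s2 
(> = start, * = accepting)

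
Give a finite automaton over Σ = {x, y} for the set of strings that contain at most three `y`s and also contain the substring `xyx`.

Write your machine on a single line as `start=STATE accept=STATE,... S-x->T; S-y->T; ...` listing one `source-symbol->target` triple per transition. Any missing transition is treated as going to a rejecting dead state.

start=A; accept=G,K,M; A-x->B; A-y->C; B-x->B; B-y->D; C-x->E; C-y->F; D-x->G; D-y->F; E-x->E; E-y->H; F-x->I; F-y->J; G-x->G; G-y->K; H-x->K; H-y->J; I-x->I; I-y->L; J-x->J; J-y->J; K-x->K; K-y->M; L-x->M; L-y->J; M-x->M; M-y->J

Handle the two conditions separately and then intersect. One (5 states) tracks the count of `y`s, saturating at 4; the other (4 states) tracks whether and how much of `xyx` has been seen. Each combined state is a pair, one component from each; accept when both components accept. Equivalent product states are then merged.
13 states suffice.
       x  y 
>  A   B  C 
   B   B  D 
   C   E  F 
   D   G  F 
   E   E  H 
   F   I  J 
 * G   G  K 
   H   K  J 
   I   I  L 
   J   J  J 
 * K   K  M 
   L   M  J 
 * M   M  J 
(> = start, * = accepting)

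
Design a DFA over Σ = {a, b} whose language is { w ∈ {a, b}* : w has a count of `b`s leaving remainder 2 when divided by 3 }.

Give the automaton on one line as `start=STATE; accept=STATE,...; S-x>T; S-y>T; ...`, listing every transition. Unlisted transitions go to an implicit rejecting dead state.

The only thing that matters is how many `b`s have appeared, reduced mod 3. Use one state per residue: S0 for 0, …, S2 for 2. Reading `b` moves to the next residue; anything else stays put. S2 is accepting.
With 3 states:
        a   b  
>  S0   S0  S1 
   S1   S1  S2 
 * S2   S2  S0 
(> = start, * = accepting)

start=S0; accept=S2; S0-a>S0; S0-b>S1; S1-a>S1; S1-b>S2; S2-a>S2; S2-b>S0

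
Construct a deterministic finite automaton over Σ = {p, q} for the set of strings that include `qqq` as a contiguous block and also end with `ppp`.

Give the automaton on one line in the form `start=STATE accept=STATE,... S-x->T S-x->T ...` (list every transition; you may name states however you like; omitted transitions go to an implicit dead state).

start=s0 accept=s9 s0-p->s1 s0-q->s2 s1-p->s3 s1-q->s2 s2-p->s1 s2-q->s4 s3-p->s5 s3-q->s2 s4-p->s1 s4-q->s6 s5-p->s5 s5-q->s2 s6-p->s7 s6-q->s6 s7-p->s8 s7-q->s6 s8-p->s9 s8-q->s6 s9-p->s9 s9-q->s6

Build one automaton per condition and run them in lockstep. The first has 4 states tracking whether and how much of `qqq` has been seen; the second has 4 states tracking how much of the suffix `ppp` has currently been matched. A product state is a pair (one from each), accepting exactly when both do.
10 states suffice.
        p   q  
>  s0   s1  s2 
   s1   s3  s2 
   s2   s1  s4 
   s3   s5  s2 
   s4   s1  s6 
   s5   s5  s2 
   s6   s7  s6 
   s7   s8  s6 
   s8   s9  s6 
 * s9   s9  s6 
(> = start, * = accepting)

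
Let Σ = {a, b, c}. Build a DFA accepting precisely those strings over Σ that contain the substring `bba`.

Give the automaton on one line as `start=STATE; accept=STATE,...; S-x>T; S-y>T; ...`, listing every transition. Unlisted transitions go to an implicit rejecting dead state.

Track how much of `bba` has been matched so far: state S0 is no progress, S3 is the absorbing accept state reached once `bba` has occurred. Intermediate states record partial matches; on a mismatch, fall back to the longest reusable overlap.
With 4 states:
        a   b   c  
>  S0   S0  S1  S0 
   S1   S0  S2  S0 
   S2   S3  S2  S0 
 * S3   S3  S3  S3 
(> = start, * = accepting)

start=S0; accept=S3; S0-a>S0; S0-b>S1; S0-c>S0; S1-a>S0; S1-b>S2; S1-c>S0; S2-a>S3; S2-b>S2; S2-c>S0; S3-a>S3; S3-b>S3; S3-c>S3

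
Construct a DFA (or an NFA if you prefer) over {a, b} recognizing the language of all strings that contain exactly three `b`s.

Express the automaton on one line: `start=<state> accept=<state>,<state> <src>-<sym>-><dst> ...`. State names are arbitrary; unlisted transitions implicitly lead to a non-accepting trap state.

Count `b`s, saturating at 4: states q0 through q3 mean 0 through 3 `b`s seen; q4 means more than 3. Each `b` increments (capped at q4); other symbols loop. Accept from {q3}.
A 5-state machine:
        a   b  
>  q0   q0  q1 
   q1   q1  q2 
   q2   q2  q3 
 * q3   q3  q4 
   q4   q4  q4 
(> = start, * = accepting)

start=q0 accept=q3 q0-a->q0 q0-b->q1 q1-a->q1 q1-b->q2 q2-a->q2 q2-b->q3 q3-a->q3 q3-b->q4 q4-a->q4 q4-b->q4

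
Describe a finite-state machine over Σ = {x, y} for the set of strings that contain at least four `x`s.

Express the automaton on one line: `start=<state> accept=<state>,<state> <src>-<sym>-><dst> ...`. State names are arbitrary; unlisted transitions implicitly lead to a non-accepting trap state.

start=q0 accept=q4,q5 q0-x->q1 q0-y->q0 q1-x->q2 q1-y->q1 q2-x->q3 q2-y->q2 q3-x->q4 q3-y->q3 q4-x->q5 q4-y->q4 q5-x->q5 q5-y->q5

Count `x`s, saturating at 5: states q0 through q4 mean 0 through 4 `x`s seen; q5 means more than 4. Each `x` increments (capped at q5); other symbols loop. Accept from {q4, q5}.
A 6-state machine:
        x   y  
>  q0   q1  q0 
   q1   q2  q1 
   q2   q3  q2 
   q3   q4  q3 
 * q4   q5  q4 
 * q5   q5  q5 
(> = start, * = accepting)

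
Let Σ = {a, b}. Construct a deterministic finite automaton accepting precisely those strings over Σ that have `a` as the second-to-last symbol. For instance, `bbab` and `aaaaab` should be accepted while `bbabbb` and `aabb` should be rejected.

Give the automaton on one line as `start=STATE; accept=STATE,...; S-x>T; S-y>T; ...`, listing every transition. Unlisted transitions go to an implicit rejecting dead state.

start=S0; accept=S3,S4; S0-a>S1; S0-b>S2; S1-a>S3; S1-b>S4; S2-a>S5; S2-b>S6; S3-a>S3; S3-b>S4; S4-a>S5; S4-b>S6; S5-a>S3; S5-b>S4; S6-a>S5; S6-b>S6

A DFA must remember the last 2 symbols (since which symbol is second-to-last isn't known until the input ends). Use one state per possible window of the last ≤2 symbols; accept from those whose window starts with `a`.
7 states suffice.
        a   b  
>  S0   S1  S2 
   S1   S3  S4 
   S2   S5  S6 
 * S3   S3  S4 
 * S4   S5  S6 
   S5   S3  S4 
   S6   S5  S6 
(> = start, * = accepting)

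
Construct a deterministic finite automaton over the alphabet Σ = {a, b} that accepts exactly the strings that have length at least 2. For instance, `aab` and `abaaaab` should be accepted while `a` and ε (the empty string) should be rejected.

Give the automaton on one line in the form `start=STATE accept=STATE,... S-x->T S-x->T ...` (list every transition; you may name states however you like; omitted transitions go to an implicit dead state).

We only need to distinguish lengths 0, 1, …, 2, and '>2'. Chain S0 → S1 → S2 → S3 on every symbol, with S3 looping. Accepting states: {S2, S3}.
        a   b  
>  S0   S1  S1 
   S1   S2  S2 
 * S2   S3  S3 
 * S3   S3  S3 
(> = start, * = accepting)

start=S0 accept=S2,S3 S0-a->S1 S0-b->S1 S1-a->S2 S1-b->S2 S2-a->S3 S2-b->S3 S3-a->S3 S3-b->S3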